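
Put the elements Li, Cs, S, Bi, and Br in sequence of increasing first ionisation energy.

Cs < Li < Bi < S < Br

Li is in period 2, group 1; S is in period 3, group 16; Br is in period 4, group 17; Cs is in period 6, group 1; Bi is in period 6, group 15.
Removing the outermost electron gets harder across a period and easier down a group.
Here both period and group differ, so the two effects have to be weighed against each other.
Li > Cs: they share group 1; the group trend gives Li the larger value.
Bi > Li: period and group pull opposite ways; the across-period shift dominates (703 vs 520 kJ/mol).
S > Bi: relative to Bi, both the across-period and down-group shifts push S's first ionization energy up.
Br > S: the two effects oppose for this pair; the across-period effect wins (1140 vs 1000 kJ/mol).
Tabulated first ionization energy (kJ/mol): Li 520, S 1000, Br 1140, Cs 376, Bi 703.
So from lowest to highest: Cs < Li < Bi < S < Br.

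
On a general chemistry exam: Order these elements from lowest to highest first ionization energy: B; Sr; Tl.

Sr, Tl, B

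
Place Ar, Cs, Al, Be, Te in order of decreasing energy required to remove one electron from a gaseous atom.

Be is in period 2, group 2; Al is in period 3, group 13; Ar is in period 3, group 18; Te is in period 5, group 16; Cs is in period 6, group 1.
First ionization energy rises across a period (greater Z_eff holds electrons more tightly) and falls down a group (valence electrons are farther from the nucleus).
Here both period and group differ, so the two effects have to be weighed against each other.
Al > Cs: both effects reinforce here, so Al is clearly the higher of the two.
Te > Al: period and group pull opposite ways; the across-period shift dominates (869 vs 578 kJ/mol).
Be > Te: the two effects oppose for this pair; the down-group effect wins (900 vs 869 kJ/mol).
Ar > Be: period and group pull opposite ways; the across-period shift dominates (1521 vs 900 kJ/mol).
Tabulated first ionization energy (kJ/mol): Be 900, Al 578, Ar 1521, Te 869, Cs 376.
So from highest to lowest: Ar > Be > Te > Al > Cs.

Ar > Be > Te > Al > Cs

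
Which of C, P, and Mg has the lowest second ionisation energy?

Mg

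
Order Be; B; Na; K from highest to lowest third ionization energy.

IE_3 is the cost of taking one more electron from the +2 cation: Be²⁺ is the bare [He] core; B²⁺ still has 1 valence electron; Na²⁺ is already 1 electron into the core; K²⁺ is already 1 electron into the core.
Breaking into a closed-shell core is much more expensive than removing a leftover valence electron — K, Na and Be have the largest IE_3 here.
Tabulated IE_3 (kJ/mol): Be 14849, B 3660, Na 6910, K 4420.
Hence IE_3: B < K < Na < Be.

Be > Na > K > B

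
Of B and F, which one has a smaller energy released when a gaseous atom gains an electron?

B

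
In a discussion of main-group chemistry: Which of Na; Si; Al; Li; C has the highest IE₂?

Li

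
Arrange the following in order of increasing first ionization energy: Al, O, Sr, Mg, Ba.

Removing the outermost electron gets harder across a period and easier down a group.
Here both period and group differ, so the two effects have to be weighed against each other.
Sr > Ba: they share group 2; the group trend gives Sr the larger value.
Al > Sr: both effects reinforce here, so Al is clearly the higher of the two.
Mg > Al: this pair runs against the simple trend — see the exception note.
O > Mg: relative to Mg, both the across-period and down-group shifts push O's first ionization energy up.
Note the exception: Mg has a higher first ionization energy than Al, contrary to the simple trend — Al's single 3p electron is easier to remove than one from Mg's filled 3s².
Approximate values (kJ/mol): O 1314, Mg 738, Al 578, Sr 550, Ba 503.
So from lowest to highest: Ba < Sr < Al < Mg < O.

Ba < Sr < Al < Mg < O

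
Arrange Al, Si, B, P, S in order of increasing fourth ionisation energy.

The fourth ionization energy removes an electron from the +3 ion. For each element: Al³⁺ is the bare [Ne] core; Si³⁺ still has 1 valence electron; B³⁺ is the bare [He] core; P³⁺ still has 2 valence electrons; S³⁺ still has 3 valence electrons.
Breaking into a closed-shell core is much more expensive than removing a leftover valence electron — Al and B have the largest IE_4 here.
Valence configurations: Si³⁺ [Ne]3s¹, P³⁺ [Ne]3s², S³⁺ [Ne]3s²3p¹.
S³⁺ loses a lone 3p electron whereas P³⁺ must break into a filled 3s² pair, so IE_4(P) > IE_4(S) even though S has the higher nuclear charge.
Tabulated IE_4 (kJ/mol): Al 11577, Si 4356, B 25026, P 4964, S 4556.
So the fourth ionization energies run Si < S < P < Al < B.

Si < S < P < Al < B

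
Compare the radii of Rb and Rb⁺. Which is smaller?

Rb⁺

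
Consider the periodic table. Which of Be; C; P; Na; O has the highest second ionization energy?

Na

The second ionization energy removes an electron from the +1 ion. For each element: Be⁺ still has 1 valence electron; C⁺ still has 3 valence electrons; P⁺ still has 4 valence electrons; Na⁺ is the bare [Ne] core; O⁺ still has 5 valence electrons.
Pulling an electron out of a noble-gas core costs far more than removing a remaining valence electron, so Na sits at the high end of IE_2.
Valence configurations: Be⁺ [He]2s¹, C⁺ [He]2s²2p¹, P⁺ [Ne]3s²3p², O⁺ [He]2s²2p³.
The numbers (kJ/mol): Be 1757, C 2353, P 1907, Na 4562, O 3388.
So the second ionization energies run Be < P < C < O < Na.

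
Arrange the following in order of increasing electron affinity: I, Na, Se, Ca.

Electron affinity generally becomes more exothermic across a period toward the halogens and less exothermic down a group.
These span different periods and groups, so the two trends combine.
Na > Ca: the two effects oppose for this pair; the down-group effect wins (53 vs 2 kJ/mol).
Se > Na: the two effects oppose for this pair; the across-period effect wins (195 vs 53 kJ/mol).
I > Se: period and group pull opposite ways; the across-period shift dominates (295 vs 195 kJ/mol).
Tabulated electron affinity (kJ/mol): Na 53, Ca 2, Se 195, I 295.
So from lowest to highest: Ca < Na < Se < I.

Ca < Na < Se < I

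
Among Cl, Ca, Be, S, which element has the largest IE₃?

The third ionization energy removes an electron from the +2 ion. For each element: Cl²⁺ still has 5 valence electrons; Ca²⁺ is the bare [Ar] core; Be²⁺ is the bare [He] core; S²⁺ still has 4 valence electrons.
Core electrons are held far more tightly than valence electrons, so Ca and Be top the IE_3 order.
Valence configurations: Cl²⁺ [Ne]3s²3p³, S²⁺ [Ne]3s²3p².
Approximate IE_3 values (kJ/mol): Cl 3822, Ca 4912, Be 14849, S 3357.
Hence IE_3: S < Cl < Ca < Be.

Be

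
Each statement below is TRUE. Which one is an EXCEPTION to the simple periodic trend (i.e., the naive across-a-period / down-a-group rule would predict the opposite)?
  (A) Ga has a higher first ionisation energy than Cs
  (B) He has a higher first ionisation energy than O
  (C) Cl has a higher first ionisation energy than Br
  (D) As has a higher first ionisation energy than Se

(D)

The general trend: first ionisation energy increases across a period and decreases down a group.
(A) Ga (period 4, group 13) vs Cs (period 6, group 1): the stated order agrees with the simple trend.
(B) He (period 1, group 18) vs O (period 2, group 16): the stated order agrees with the simple trend.
(C) Cl (period 3, group 17) vs Br (period 4, group 17): the stated order agrees with the simple trend.
(D) As (period 4, group 15) vs Se (period 4, group 16): the stated order contradicts the simple trend.
The exception is (D): Se (4p⁴) ionizes more easily than half-filled As (4p³).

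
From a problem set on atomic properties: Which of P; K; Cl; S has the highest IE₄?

K

After 3 electrons have been removed, what remains? P³⁺ still has 2 valence electrons; K³⁺ is already 2 electrons into the core; Cl³⁺ still has 4 valence electrons; S³⁺ still has 3 valence electrons.
Core electrons are held far more tightly than valence electrons, so K tops the IE_4 order.
Valence configurations: P³⁺ [Ne]3s², Cl³⁺ [Ne]3s²3p², S³⁺ [Ne]3s²3p¹.
S³⁺ loses a lone 3p electron whereas P³⁺ must break into a filled 3s² pair, so IE_4(P) > IE_4(S) even though S has the higher nuclear charge.
Approximate IE_4 values (kJ/mol): P 4964, K 5877, Cl 5159, S 4556.
Putting it together, IE_4: S < P < Cl < K.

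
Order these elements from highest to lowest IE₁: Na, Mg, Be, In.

Be, Mg, In, Na

Be is in period 2, group 2; Na is in period 3, group 1; Mg is in period 3, group 2; In is in period 5, group 13.
IE₁ increases left→right with effective nuclear charge and decreases top→bottom as the valence shell moves farther out.
Neither a single period nor a single group — weigh both effects.
In > Na: the two effects oppose for this pair; the across-period effect wins (558 vs 496 kJ/mol).
Mg > In: period and group pull opposite ways; the down-group shift dominates (738 vs 558 kJ/mol).
Be > Mg: Be sits above Mg in group 2, so the down-group effect alone puts Be higher.
Tabulated first ionization energy (kJ/mol): Be 900, Na 496, Mg 738, In 558.
So from highest to lowest: Be > Mg > In > Na.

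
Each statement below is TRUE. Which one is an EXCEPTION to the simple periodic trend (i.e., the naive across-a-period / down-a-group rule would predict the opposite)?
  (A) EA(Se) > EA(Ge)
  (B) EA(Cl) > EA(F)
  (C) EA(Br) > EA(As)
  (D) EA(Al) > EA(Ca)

(B)

The general trend: electron affinity increases across a period and decreases down a group.
(A) Se (period 4, group 16) vs Ge (period 4, group 14): the stated order agrees with the simple trend.
(B) Cl (period 3, group 17) vs F (period 2, group 17): the stated order contradicts the simple trend.
(C) Br (period 4, group 17) vs As (period 4, group 15): the stated order agrees with the simple trend.
(D) Al (period 3, group 13) vs Ca (period 4, group 2): the stated order agrees with the simple trend.
The exception is (B): F's small 2p subshell makes the incoming electron feel strong e⁻–e⁻ repulsion, so Cl actually releases more energy on gaining an electron.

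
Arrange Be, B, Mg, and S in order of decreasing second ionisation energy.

Consider each +1 ion: Be⁺ still has 1 valence electron; B⁺ still has 2 valence electrons; Mg⁺ still has 1 valence electron; S⁺ still has 5 valence electrons.
All are still removing valence electrons, so compare the +1 ions as you would atoms: IE_2 generally rises across a period (higher Z_eff) and falls down a group (larger shell), subject to the usual subshell exceptions.
Valence configurations: Be⁺ [He]2s¹, B⁺ [He]2s², Mg⁺ [Ne]3s¹, S⁺ [Ne]3s²3p³.
The numbers (kJ/mol): Be 1757, B 2427, Mg 1451, S 2252.
Overall IE_2 order: Mg < Be < S < B.

B > S > Be > Mg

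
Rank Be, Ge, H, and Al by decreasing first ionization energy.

H is in period 1, group 1; Be is in period 2, group 2; Al is in period 3, group 13; Ge is in period 4, group 14.
Across a period the outer electron is held more tightly (higher IE₁); down a group it sits in a higher shell, more shielded, and comes off more easily.
A diagonal step moves right (one effect) and down (the opposite effect) at once.
Ge > Al: the two effects oppose for this pair; the across-period effect wins (762 vs 578 kJ/mol).
Be > Ge: the two effects oppose for this pair; the down-group effect wins (900 vs 762 kJ/mol).
H > Be: period and group pull opposite ways; the down-group shift dominates (1312 vs 900 kJ/mol).
Tabulated first ionization energy (kJ/mol): H 1312, Be 900, Al 578, Ge 762.
So from highest to lowest: H > Be > Ge > Al.

H, Be, Ge, Al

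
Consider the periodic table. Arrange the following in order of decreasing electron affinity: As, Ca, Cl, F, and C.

Cl > F > C > As > Ca

C is in period 2, group 14; F is in period 2, group 17; Cl is in period 3, group 17; Ca is in period 4, group 2; As is in period 4, group 15.
Electron affinity generally becomes more exothermic across a period toward the halogens and less exothermic down a group.
Here both period and group differ, so the two effects have to be weighed against each other.
As > Ca: As lies to the right of Ca in period 4, so the across-period effect alone puts As higher.
C > As: period and group pull opposite ways; the down-group shift dominates (122 vs 78 kJ/mol).
F > C: both are in period 2; the period trend gives F the larger value.
Cl > F: this pair runs against the simple trend — see the exception note.
Note the exception: Cl has a higher electron affinity than F, contrary to the simple trend — F's small 2p subshell makes the incoming electron feel strong e⁻–e⁻ repulsion, so Cl actually releases more energy on gaining an electron.
Tabulated electron affinity (kJ/mol): C 122, F 328, Cl 349, Ca 2, As 78.
So from highest to lowest: Cl > F > C > As > Ca.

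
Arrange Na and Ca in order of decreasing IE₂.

After 1 electron has been removed, what remains? Na⁺ is the bare [Ne] core; Ca⁺ still has 1 valence electron.
Pulling an electron out of a noble-gas core costs far more than removing a remaining valence electron, so Na sits at the high end of IE_2.
The numbers (kJ/mol): Na 4562, Ca 1145.
Putting it together, IE_2: Ca < Na.

Na, Ca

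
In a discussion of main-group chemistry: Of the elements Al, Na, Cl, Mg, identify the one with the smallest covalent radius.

Atomic radius shrinks across a period as nuclear charge pulls the same shell inward, and grows down a group as new shells are added.
All lie in period 3, so atomic radius increases right to left.
The smallest covalent radius among these belongs to Cl.

Cl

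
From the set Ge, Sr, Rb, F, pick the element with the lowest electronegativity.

Electronegativity increases across a period and decreases down a group, tracking effective nuclear charge and atomic size.
These span different periods and groups, so the two trends combine.
Sr > Rb: Sr lies to the right of Rb in period 5, so the across-period effect alone puts Sr higher.
Ge > Sr: relative to Sr, both the across-period and down-group shifts push Ge's electronegativity up.
F > Ge: relative to Ge, both the across-period and down-group shifts push F's electronegativity up.
Tabulated electronegativity (Pauling): F 3.98, Ge 2.01, Rb 0.82, Sr 0.95.
The lowest electronegativity among these belongs to Rb.

Rb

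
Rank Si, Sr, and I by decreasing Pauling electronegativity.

I > Si > Sr

Atoms toward the upper right of the periodic table pull bonding electrons most strongly.
Here both period and group differ, so the two effects have to be weighed against each other.
Si > Sr: both effects reinforce here, so Si is clearly the higher of the two.
I > Si: the two effects oppose for this pair; the across-period effect wins (2.66 vs 1.90).
Approximate values (Pauling): Si 1.90, Sr 0.95, I 2.66.
So from highest to lowest: I > Si > Sr.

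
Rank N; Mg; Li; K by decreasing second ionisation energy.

Li, K, N, Mg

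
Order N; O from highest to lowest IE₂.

O, N

After 1 electron has been removed, what remains? N⁺ still has 4 valence electrons; O⁺ still has 5 valence electrons.
All are still removing valence electrons, so compare the +1 ions as you would atoms: IE_2 generally rises across a period (higher Z_eff) and falls down a group (larger shell), subject to the usual subshell exceptions.
Valence configurations: N⁺ [He]2s²2p², O⁺ [He]2s²2p³.
Approximate IE_2 values (kJ/mol): N 2856, O 3388.
Overall IE_2 order: N < O.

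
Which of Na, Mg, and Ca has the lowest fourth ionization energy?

Ca

The fourth ionization energy removes an electron from the +3 ion. For each element: Na³⁺ is already 2 electrons into the core; Mg³⁺ is already 1 electron into the core; Ca³⁺ is already 1 electron into the core.
All of these are removing an electron from a noble-gas core or deeper; the smaller core (lower principal quantum number) is held far more tightly, and within a period the higher nuclear charge binds the same core more tightly.
Tabulated IE_4 (kJ/mol): Na 9543, Mg 10543, Ca 6491.
Overall IE_4 order: Ca < Na < Mg.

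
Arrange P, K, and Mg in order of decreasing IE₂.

K > P > Mg

The second ionization energy removes an electron from the +1 ion. For each element: P⁺ still has 4 valence electrons; K⁺ is the bare [Ar] core; Mg⁺ still has 1 valence electron.
Pulling an electron out of a noble-gas core costs far more than removing a remaining valence electron, so K sits at the high end of IE_2.
Valence configurations: P⁺ [Ne]3s²3p², Mg⁺ [Ne]3s¹.
Approximate IE_2 values (kJ/mol): P 1907, K 3052, Mg 1451.
Overall IE_2 order: Mg < P < K.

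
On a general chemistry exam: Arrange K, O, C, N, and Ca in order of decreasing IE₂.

The second ionization energy removes an electron from the +1 ion. For each element: K⁺ is the bare [Ar] core; O⁺ still has 5 valence electrons; C⁺ still has 3 valence electrons; N⁺ still has 4 valence electrons; Ca⁺ still has 1 valence electron.
Usually core removal costs more than valence removal, but here the competition is close: a tightly held n=2 valence electron can cost more to remove than an n=3 core electron, so the actual values have to decide it.
Valence configurations: O⁺ [He]2s²2p³, C⁺ [He]2s²2p¹, N⁺ [He]2s²2p², Ca⁺ [Ar]4s¹.
Approximate IE_2 values (kJ/mol): K 3052, O 3388, C 2353, N 2856, Ca 1145.
Putting it together, IE_2: Ca < C < N < K < O.

O > K > N > C > Ca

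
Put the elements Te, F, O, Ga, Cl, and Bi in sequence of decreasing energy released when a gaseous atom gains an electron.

Electron affinity generally becomes more exothermic across a period toward the halogens and less exothermic down a group.
Here both period and group differ, so the two effects have to be weighed against each other.
Bi > Ga: period and group pull opposite ways; the across-period shift dominates (91 vs 29 kJ/mol).
O > Bi: relative to Bi, both the across-period and down-group shifts push O's electron affinity up.
Te > O: this pair runs against the simple trend — see the exception note.
F > Te: relative to Te, both the across-period and down-group shifts push F's electron affinity up.
Cl > F: this pair runs against the simple trend — see the exception note.
Note the exception: Te has a higher electron affinity than O, contrary to the simple trend — O's compact 2p subshell gives strong electron–electron repulsion on the added electron.
Note the exception: Cl has a higher electron affinity than F, contrary to the simple trend — F's small 2p subshell makes the incoming electron feel strong e⁻–e⁻ repulsion, so Cl actually releases more energy on gaining an electron.
Tabulated electron affinity (kJ/mol): O 141, F 328, Cl 349, Ga 29, Te 190, Bi 91.
So from highest to lowest: Cl > F > Te > O > Bi > Ga.

Cl > F > Te > O > Bi > Ga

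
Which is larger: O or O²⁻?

O²⁻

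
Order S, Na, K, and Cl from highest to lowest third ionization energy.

Na > K > Cl > S

Consider each +2 ion: S²⁺ still has 4 valence electrons; Na²⁺ is already 1 electron into the core; K²⁺ is already 1 electron into the core; Cl²⁺ still has 5 valence electrons.
Breaking into a closed-shell core is much more expensive than removing a leftover valence electron — K and Na have the largest IE_3 here.
Valence configurations: S²⁺ [Ne]3s²3p², Cl²⁺ [Ne]3s²3p³.
The numbers (kJ/mol): S 3357, Na 6910, K 4420, Cl 3822.
Putting it together, IE_3: S < Cl < K < Na.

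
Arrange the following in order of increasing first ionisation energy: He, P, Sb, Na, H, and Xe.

Across a period the outer electron is held more tightly (higher IE₁); down a group it sits in a higher shell, more shielded, and comes off more easily.
Here both period and group differ, so the two effects have to be weighed against each other.
Sb > Na: the two effects oppose for this pair; the across-period effect wins (831 vs 496 kJ/mol).
P > Sb: P sits above Sb in group 15, so the down-group effect alone puts P higher.
Xe > P: the two effects oppose for this pair; the across-period effect wins (1170 vs 1012 kJ/mol).
H > Xe: period and group pull opposite ways; the down-group shift dominates (1312 vs 1170 kJ/mol).
He > H: He lies to the right of H in period 1, so the across-period effect alone puts He higher.
Approximate values (kJ/mol): H 1312, He 2372, Na 496, P 1012, Sb 831, Xe 1170.
So from lowest to highest: Na < Sb < P < Xe < H < He.

Na, Sb, P, Xe, H, He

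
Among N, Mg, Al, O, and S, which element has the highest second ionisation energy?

Consider each +1 ion: N⁺ still has 4 valence electrons; Mg⁺ still has 1 valence electron; Al⁺ still has 2 valence electrons; O⁺ still has 5 valence electrons; S⁺ still has 5 valence electrons.
All are still removing valence electrons, so compare the +1 ions as you would atoms: IE_2 generally rises across a period (higher Z_eff) and falls down a group (larger shell), subject to the usual subshell exceptions.
Valence configurations: N⁺ [He]2s²2p², Mg⁺ [Ne]3s¹, Al⁺ [Ne]3s², O⁺ [He]2s²2p³, S⁺ [Ne]3s²3p³.
Tabulated IE_2 (kJ/mol): N 2856, Mg 1451, Al 1817, O 3388, S 2252.
Overall IE_2 order: Mg < Al < S < N < O.

O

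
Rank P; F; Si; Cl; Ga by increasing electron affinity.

Ga < P < Si < F < Cl

Electron affinity generally becomes more exothermic across a period toward the halogens and less exothermic down a group.
Here both period and group differ, so the two effects have to be weighed against each other.
P > Ga: both effects reinforce here, so P is clearly the higher of the two.
Si > P: this pair runs against the simple trend — see the exception note.
F > Si: both effects reinforce here, so F is clearly the higher of the two.
Cl > F: this pair runs against the simple trend — see the exception note.
Note the exception: Si has a higher electron affinity than P, contrary to the simple trend — adding an electron to P's half-filled 3p³ is unfavourable, so Si (3p²) has the more exothermic EA.
Note the exception: Cl has a higher electron affinity than F, contrary to the simple trend — F's small 2p subshell makes the incoming electron feel strong e⁻–e⁻ repulsion, so Cl actually releases more energy on gaining an electron.
Approximate values (kJ/mol): F 328, Si 134, P 72, Cl 349, Ga 29.
So from lowest to highest: Ga < P < Si < F < Cl.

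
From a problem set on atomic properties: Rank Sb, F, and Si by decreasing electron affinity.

F, Si, Sb

F is in period 2, group 17; Si is in period 3, group 14; Sb is in period 5, group 15.
Adding an electron releases more energy for atoms nearer the top right (short of the noble gases).
Neither a single period nor a single group — weigh both effects.
Si > Sb: the two effects oppose for this pair; the down-group effect wins (134 vs 103 kJ/mol).
F > Si: both effects reinforce here, so F is clearly the higher of the two.
Approximate values (kJ/mol): F 328, Si 134, Sb 103.
So from highest to lowest: F > Si > Sb.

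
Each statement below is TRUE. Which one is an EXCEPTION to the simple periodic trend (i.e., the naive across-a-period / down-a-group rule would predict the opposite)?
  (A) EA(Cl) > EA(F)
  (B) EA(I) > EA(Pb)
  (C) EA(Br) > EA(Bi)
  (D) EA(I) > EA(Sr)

(A)

The general trend: electron affinity increases across a period and decreases down a group.
(A) Cl (period 3, group 17) vs F (period 2, group 17): the stated order contradicts the simple trend.
(B) I (period 5, group 17) vs Pb (period 6, group 14): the stated order agrees with the simple trend.
(C) Br (period 4, group 17) vs Bi (period 6, group 15): the stated order agrees with the simple trend.
(D) I (period 5, group 17) vs Sr (period 5, group 2): the stated order agrees with the simple trend.
The exception is (A): F's small 2p subshell makes the incoming electron feel strong e⁻–e⁻ repulsion, so Cl actually releases more energy on gaining an electron.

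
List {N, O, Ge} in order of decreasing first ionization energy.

N > O > Ge

First ionization energy rises across a period (greater Z_eff holds electrons more tightly) and falls down a group (valence electrons are farther from the nucleus).
Neither a single period nor a single group — weigh both effects.
O > Ge: both effects reinforce here, so O is clearly the higher of the two.
N > O: this pair runs against the simple trend — see the exception note.
Note the exception: N has a higher first ionization energy than O, contrary to the simple trend — pairing an electron in O's 2p⁴ costs repulsion energy, so O ionizes more easily than half-filled N (2p³).
Approximate values (kJ/mol): N 1402, O 1314, Ge 762.
So from highest to lowest: N > O > Ge.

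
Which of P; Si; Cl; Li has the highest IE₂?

Li

After 1 electron has been removed, what remains? P⁺ still has 4 valence electrons; Si⁺ still has 3 valence electrons; Cl⁺ still has 6 valence electrons; Li⁺ is the bare [He] core.
Pulling an electron out of a noble-gas core costs far more than removing a remaining valence electron, so Li sits at the high end of IE_2.
Valence configurations: P⁺ [Ne]3s²3p², Si⁺ [Ne]3s²3p¹, Cl⁺ [Ne]3s²3p⁴.
Approximate IE_2 values (kJ/mol): P 1907, Si 1577, Cl 2298, Li 7298.
Hence IE_2: Si < P < Cl < Li.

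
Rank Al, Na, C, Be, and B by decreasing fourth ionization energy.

Consider each +3 ion: Al³⁺ is the bare [Ne] core; Na³⁺ is already 2 electrons into the core; C³⁺ still has 1 valence electron; Be³⁺ is already 1 electron into the core; B³⁺ is the bare [He] core.
Pulling an electron out of a noble-gas core costs far more than removing a remaining valence electron, so Na, Al, Be and B sit at the high end of IE_4.
The numbers (kJ/mol): Al 11577, Na 9543, C 6223, Be 21007, B 25026.
Hence IE_4: C < Na < Al < Be < B.

B, Be, Al, Na, C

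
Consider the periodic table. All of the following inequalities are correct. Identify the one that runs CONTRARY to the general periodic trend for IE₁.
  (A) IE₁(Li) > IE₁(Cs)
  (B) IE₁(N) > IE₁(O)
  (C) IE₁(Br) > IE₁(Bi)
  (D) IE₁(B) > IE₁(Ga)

(B)

The general trend: IE₁ increases across a period and decreases down a group.
(A) Li (period 2, group 1) vs Cs (period 6, group 1): the stated order agrees with the simple trend.
(B) N (period 2, group 15) vs O (period 2, group 16): the stated order contradicts the simple trend.
(C) Br (period 4, group 17) vs Bi (period 6, group 15): the stated order agrees with the simple trend.
(D) B (period 2, group 13) vs Ga (period 4, group 13): the stated order agrees with the simple trend.
The exception is (B): pairing an electron in O's 2p⁴ costs repulsion energy, so O ionizes more easily than half-filled N (2p³).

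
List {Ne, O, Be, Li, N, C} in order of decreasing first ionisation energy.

Ne > N > O > C > Be > Li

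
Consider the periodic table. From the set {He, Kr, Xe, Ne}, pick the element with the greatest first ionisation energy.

He

He is in period 1, group 18; Ne is in period 2, group 18; Kr is in period 4, group 18; Xe is in period 5, group 18.
IE₁ increases left→right with effective nuclear charge and decreases top→bottom as the valence shell moves farther out.
All are in group 18, so first ionization energy increases up the group.
The greatest first ionisation energy among these belongs to He.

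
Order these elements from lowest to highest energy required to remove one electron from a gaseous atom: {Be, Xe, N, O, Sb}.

Be is in period 2, group 2; N is in period 2, group 15; O is in period 2, group 16; Sb is in period 5, group 15; Xe is in period 5, group 18.
IE₁ increases left→right with effective nuclear charge and decreases top→bottom as the valence shell moves farther out.
These span different periods and groups, so the two trends combine.
Be > Sb: the two effects oppose for this pair; the down-group effect wins (900 vs 831 kJ/mol).
Xe > Be: the two effects oppose for this pair; the across-period effect wins (1170 vs 900 kJ/mol).
O > Xe: the two effects oppose for this pair; the down-group effect wins (1314 vs 1170 kJ/mol).
N > O: this pair runs against the simple trend — see the exception note.
Note the exception: N has a higher first ionization energy than O, contrary to the simple trend — pairing an electron in O's 2p⁴ costs repulsion energy, so O ionizes more easily than half-filled N (2p³).
Tabulated first ionization energy (kJ/mol): Be 900, N 1402, O 1314, Sb 831, Xe 1170.
So from lowest to highest: Sb < Be < Xe < O < N.

Sb < Be < Xe < O < N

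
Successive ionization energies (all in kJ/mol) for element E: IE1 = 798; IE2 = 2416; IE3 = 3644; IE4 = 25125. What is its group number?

Group 13

Look for the largest jump between consecutive ionization energies: IE4/IE3 ≈ 6.9, far larger than any earlier ratio.
That jump marks the point where a core electron is being removed. So the atom has 3 valence electrons.
A main-group element with 3 valence electrons is in group 13.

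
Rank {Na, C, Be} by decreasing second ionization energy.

Na > C > Be

Consider each +1 ion: Na⁺ is the bare [Ne] core; C⁺ still has 3 valence electrons; Be⁺ still has 1 valence electron.
Core electrons are held far more tightly than valence electrons, so Na tops the IE_2 order.
Valence configurations: C⁺ [He]2s²2p¹, Be⁺ [He]2s¹.
Approximate IE_2 values (kJ/mol): Na 4562, C 2353, Be 1757.
So the second ionization energies run Be < C < Na.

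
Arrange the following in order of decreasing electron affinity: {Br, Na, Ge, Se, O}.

O is in period 2, group 16; Na is in period 3, group 1; Ge is in period 4, group 14; Se is in period 4, group 16; Br is in period 4, group 17.
EA tends to increase across a period and decrease down a group, though the pattern is less regular than for IE or radius.
Neither a single period nor a single group — weigh both effects.
Ge > Na: period and group pull opposite ways; the across-period shift dominates (119 vs 53 kJ/mol).
O > Ge: relative to Ge, both the across-period and down-group shifts push O's electron affinity up.
Se > O: this pair runs against the simple trend — see the exception note.
Br > Se: Br lies to the right of Se in period 4, so the across-period effect alone puts Br higher.
Note the exception: Se has a higher electron affinity than O, contrary to the simple trend — O's compact 2p subshell gives strong electron–electron repulsion on the added electron.
Approximate values (kJ/mol): O 141, Na 53, Ge 119, Se 195, Br 325.
So from highest to lowest: Br > Se > O > Ge > Na.

Br, Se, O, Ge, Na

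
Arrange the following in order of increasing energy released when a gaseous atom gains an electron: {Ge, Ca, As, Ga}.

Ca < Ga < As < Ge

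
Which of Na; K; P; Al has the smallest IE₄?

P

Consider each +3 ion: Na³⁺ is already 2 electrons into the core; K³⁺ is already 2 electrons into the core; P³⁺ still has 2 valence electrons; Al³⁺ is the bare [Ne] core.
Breaking into a closed-shell core is much more expensive than removing a leftover valence electron — K, Na and Al have the largest IE_4 here.
The numbers (kJ/mol): Na 9543, K 5877, P 4964, Al 11577.
Putting it together, IE_4: P < K < Na < Al.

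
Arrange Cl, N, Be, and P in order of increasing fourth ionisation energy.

P < Cl < N < Be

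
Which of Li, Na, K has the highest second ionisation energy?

After 1 electron has been removed, what remains? Li⁺ is the bare [He] core; Na⁺ is the bare [Ne] core; K⁺ is the bare [Ar] core.
All of these are removing an electron from a noble-gas core or deeper; the smaller core (lower principal quantum number) is held far more tightly, and within a period the higher nuclear charge binds the same core more tightly.
Tabulated IE_2 (kJ/mol): Li 7298, Na 4562, K 3052.
Overall IE_2 order: K < Na < Li.

Li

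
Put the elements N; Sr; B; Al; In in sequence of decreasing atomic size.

Moving right in a period, electrons are added to the same shell under a stronger nuclear pull, so atoms get smaller; moving down, a new shell is opened and atoms get larger.
These span different periods and groups, so the two trends combine.
B > N: B lies to the left of N in period 2, so the across-period effect alone puts B larger.
Al > B: they share group 13; the group trend gives Al the larger value.
In > Al: they share group 13; the group trend gives In the larger value.
Sr > In: both are in period 5; the period trend gives Sr the larger value.
For reference (pm): B 85, N 71, Al 126, Sr 185, In 142.
So from largest to smallest: Sr > In > Al > B > N.

Sr > In > Al > B > N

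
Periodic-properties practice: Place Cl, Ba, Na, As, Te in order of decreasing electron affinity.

Na is in period 3, group 1; Cl is in period 3, group 17; As is in period 4, group 15; Te is in period 5, group 16; Ba is in period 6, group 2.
Adding an electron releases more energy for atoms nearer the top right (short of the noble gases).
Neither a single period nor a single group — weigh both effects.
Na > Ba: period and group pull opposite ways; the down-group shift dominates (53 vs 14 kJ/mol).
As > Na: the two effects oppose for this pair; the across-period effect wins (78 vs 53 kJ/mol).
Te > As: the two effects oppose for this pair; the across-period effect wins (190 vs 78 kJ/mol).
Cl > Te: relative to Te, both the across-period and down-group shifts push Cl's electron affinity up.
Tabulated electron affinity (kJ/mol): Na 53, Cl 349, As 78, Te 190, Ba 14.
So from highest to lowest: Cl > Te > As > Na > Ba.

Cl > Te > As > Na > Ba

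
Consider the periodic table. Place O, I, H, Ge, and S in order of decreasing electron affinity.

I > S > O > Ge > H

H is in period 1, group 1; O is in period 2, group 16; S is in period 3, group 16; Ge is in period 4, group 14; I is in period 5, group 17.
Electron affinity generally becomes more exothermic across a period toward the halogens and less exothermic down a group.
Here both period and group differ, so the two effects have to be weighed against each other.
Ge > H: period and group pull opposite ways; the across-period shift dominates (119 vs 73 kJ/mol).
O > Ge: relative to Ge, both the across-period and down-group shifts push O's electron affinity up.
S > O: this pair runs against the simple trend — see the exception note.
I > S: the two effects oppose for this pair; the across-period effect wins (295 vs 200 kJ/mol).
Note the exception: S has a higher electron affinity than O, contrary to the simple trend — the compact 2p subshell of O repels the added electron more than S's larger 3p does.
Tabulated electron affinity (kJ/mol): H 73, O 141, S 200, Ge 119, I 295.
So from highest to lowest: I > S > O > Ge > H.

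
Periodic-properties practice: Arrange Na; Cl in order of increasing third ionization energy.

Cl < Na

Consider each +2 ion: Na²⁺ is already 1 electron into the core; Cl²⁺ still has 5 valence electrons.
Breaking into a closed-shell core is much more expensive than removing a leftover valence electron — Na has the largest IE_3 here.
Tabulated IE_3 (kJ/mol): Na 6910, Cl 3822.
So the third ionization energies run Cl < Na.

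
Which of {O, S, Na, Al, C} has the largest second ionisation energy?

Na

The second ionization energy removes an electron from the +1 ion. For each element: O⁺ still has 5 valence electrons; S⁺ still has 5 valence electrons; Na⁺ is the bare [Ne] core; Al⁺ still has 2 valence electrons; C⁺ still has 3 valence electrons.
Pulling an electron out of a noble-gas core costs far more than removing a remaining valence electron, so Na sits at the high end of IE_2.
Valence configurations: O⁺ [He]2s²2p³, S⁺ [Ne]3s²3p³, Al⁺ [Ne]3s², C⁺ [He]2s²2p¹.
The numbers (kJ/mol): O 3388, S 2252, Na 4562, Al 1817, C 2353.
Overall IE_2 order: Al < S < C < O < Na.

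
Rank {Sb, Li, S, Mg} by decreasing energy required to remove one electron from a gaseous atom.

S > Sb > Mg > Li

Li is in period 2, group 1; Mg is in period 3, group 2; S is in period 3, group 16; Sb is in period 5, group 15.
IE₁ increases left→right with effective nuclear charge and decreases top→bottom as the valence shell moves farther out.
These span different periods and groups, so the two trends combine.
Mg > Li: period and group pull opposite ways; the across-period shift dominates (738 vs 520 kJ/mol).
Sb > Mg: period and group pull opposite ways; the across-period shift dominates (831 vs 738 kJ/mol).
S > Sb: both effects reinforce here, so S is clearly the higher of the two.
Tabulated first ionization energy (kJ/mol): Li 520, Mg 738, S 1000, Sb 831.
So from highest to lowest: S > Sb > Mg > Li.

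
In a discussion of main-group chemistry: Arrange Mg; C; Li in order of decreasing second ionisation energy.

Li, C, Mg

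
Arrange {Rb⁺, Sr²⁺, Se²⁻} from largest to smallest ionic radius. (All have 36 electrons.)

All of these have 36 electrons, so size is governed by nuclear charge alone: the more protons, the stronger the pull on the same electron cloud, and the smaller the ion.
Nuclear charges: Sr²⁺ (Z=38), Rb⁺ (Z=37), Se²⁻ (Z=34).
Largest to smallest: Se²⁻ > Rb⁺ > Sr²⁺.

Se²⁻ > Rb⁺ > Sr²⁺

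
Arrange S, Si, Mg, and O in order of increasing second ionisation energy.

Mg, Si, S, O

Consider each +1 ion: S⁺ still has 5 valence electrons; Si⁺ still has 3 valence electrons; Mg⁺ still has 1 valence electron; O⁺ still has 5 valence electrons.
All are still removing valence electrons, so compare the +1 ions as you would atoms: IE_2 generally rises across a period (higher Z_eff) and falls down a group (larger shell), subject to the usual subshell exceptions.
Valence configurations: S⁺ [Ne]3s²3p³, Si⁺ [Ne]3s²3p¹, Mg⁺ [Ne]3s¹, O⁺ [He]2s²2p³.
The numbers (kJ/mol): S 2252, Si 1577, Mg 1451, O 3388.
Hence IE_2: Mg < Si < S < O.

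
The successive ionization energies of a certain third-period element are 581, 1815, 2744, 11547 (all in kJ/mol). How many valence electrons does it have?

3

Look for the largest jump between consecutive ionization energies: IE4/IE3 ≈ 4.2, far larger than any earlier ratio.
That jump marks the point where a core electron is being removed. So the atom has 3 valence electrons.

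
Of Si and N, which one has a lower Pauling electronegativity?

Smaller atoms with higher effective nuclear charge are more electronegative.
Neither a single period nor a single group — weigh both effects.
N > Si: both effects reinforce here, so N is clearly the higher of the two.
Tabulated electronegativity (Pauling): N 3.04, Si 1.90.
So Si has the lower Pauling electronegativity (Si < N).

Si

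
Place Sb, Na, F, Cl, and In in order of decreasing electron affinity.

Cl > F > Sb > Na > In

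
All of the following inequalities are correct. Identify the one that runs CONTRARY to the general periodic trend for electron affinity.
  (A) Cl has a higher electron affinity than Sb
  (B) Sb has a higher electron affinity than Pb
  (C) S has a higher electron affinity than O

The general trend: electron affinity increases across a period and decreases down a group.
(A) Cl (period 3, group 17) vs Sb (period 5, group 15): the stated order agrees with the simple trend.
(B) Sb (period 5, group 15) vs Pb (period 6, group 14): the stated order agrees with the simple trend.
(C) S (period 3, group 16) vs O (period 2, group 16): the stated order contradicts the simple trend.
The exception is (C): the compact 2p subshell of O repels the added electron more than S's larger 3p does.

(C)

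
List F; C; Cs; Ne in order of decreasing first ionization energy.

Ne, F, C, Cs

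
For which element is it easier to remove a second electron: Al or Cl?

Al

After 1 electron has been removed, what remains? Al⁺ still has 2 valence electrons; Cl⁺ still has 6 valence electrons.
All are still removing valence electrons, so compare the +1 ions as you would atoms: IE_2 generally rises across a period (higher Z_eff) and falls down a group (larger shell), subject to the usual subshell exceptions.
Valence configurations: Al⁺ [Ne]3s², Cl⁺ [Ne]3s²3p⁴.
Approximate IE_2 values (kJ/mol): Al 1817, Cl 2298.
Overall IE_2 order: Al < Cl.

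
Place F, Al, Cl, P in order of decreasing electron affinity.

Adding an electron releases more energy for atoms nearer the top right (short of the noble gases).
These span different periods and groups, so the two trends combine.
P > Al: both are in period 3; the period trend gives P the larger value.
F > P: both effects reinforce here, so F is clearly the higher of the two.
Cl > F: this pair runs against the simple trend — see the exception note.
Note the exception: Cl has a higher electron affinity than F, contrary to the simple trend — F's small 2p subshell makes the incoming electron feel strong e⁻–e⁻ repulsion, so Cl actually releases more energy on gaining an electron.
Approximate values (kJ/mol): F 328, Al 42, P 72, Cl 349.
So from highest to lowest: Cl > F > P > Al.

Cl > F > P > Al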